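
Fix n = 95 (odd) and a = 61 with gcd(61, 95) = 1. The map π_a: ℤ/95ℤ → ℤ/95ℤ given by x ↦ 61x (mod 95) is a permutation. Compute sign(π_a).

+1

Orbit of 36 under x↦61x: [36, 11, 6, 81, 1, 61, 16]… (length divides ord_95(61)).
Cycle lengths of π_61 on ℤ/95ℤ: [9, 9, 9, 9, 9, 9, 9, 9, 9, 9, 1, 1, 1, 1, 1]; 15 cycles in total.
With 15 cycles on 95 points, sign = (−1)^{95−15} = +1.
The Jacobi symbol (61|95) = +1 (Zolotarev) agrees.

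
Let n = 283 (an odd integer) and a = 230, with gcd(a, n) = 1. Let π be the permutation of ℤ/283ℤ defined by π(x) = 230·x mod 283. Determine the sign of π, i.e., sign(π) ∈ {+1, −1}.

+1

Start at x=244: 244 → 86 → 253 → 175 → 64 → 4 → 71 → … (one orbit).
Cycle lengths of π_230 on ℤ/283ℤ: [47, 47, 47, 47, 47, 47, 1]; 7 cycles in total.
283 − 7 = 276 transpositions; sign(π) = (−1)^276 = +1.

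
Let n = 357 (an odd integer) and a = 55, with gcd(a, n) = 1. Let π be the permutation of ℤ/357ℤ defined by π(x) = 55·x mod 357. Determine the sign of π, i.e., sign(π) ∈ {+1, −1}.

Start at x=13: 13 → 1 → 55 → 169 → 13 (one orbit).
The orbit structure of x ↦ 55x mod 357: 96 orbits of sizes [4, 4, 4, 4, 4, 4, 4, 4, 4, 4, 4, 4, 4, 4, 4, 4, 4, 4, 4, 4, 4, 4, 4, 4, 4, 4, 4, 4, 4, 4, 4, 4, 4, 4, 4, 4, 4, 4, 4, 4, 4, 4, 4, 4, 4, 4, 4, 4, 4, 4, 4, 4, 4, 4, 4, 4, 4, 4, 4, 4, 4, 4, 4, 4, 4, 4, 4, 4, 4, 4, 4, 4, 4, 4, 4, 4, 4, 4, 4, 4, 4, 4, 4, 4, 2, 2, 2, 2, 2, 2, 2, 2, 2, 1, 1, 1].
sign(π) = (−1)^{n − #cycles} = (−1)^{357−96} = (−1)^261 = -1.
Zolotarev: (55|357) = -1, matching the cycle-count sign.

-1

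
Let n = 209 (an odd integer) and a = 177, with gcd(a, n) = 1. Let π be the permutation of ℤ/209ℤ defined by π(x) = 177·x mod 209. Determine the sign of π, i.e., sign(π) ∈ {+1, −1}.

+1

Trace 45: π^k(45) = [45, 23, 100, 144, 199, 111, 1] for k=0..6.
Cycle type of π: 9×22 + 1×11; total 33 cycles.
sign(π) = (−1)^{n − #cycles} = (−1)^{209−33} = (−1)^176 = +1.
The Jacobi symbol (177|209) = +1 (Zolotarev) agrees.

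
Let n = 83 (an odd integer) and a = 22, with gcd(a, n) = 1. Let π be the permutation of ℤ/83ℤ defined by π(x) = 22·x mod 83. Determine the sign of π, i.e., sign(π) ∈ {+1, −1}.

-1

Orbit of 47 under x↦22x: [47, 38, 6, 49, 82, 61, 14]… (length divides ord_83(22)).
2 cycles of lengths [82, 1].
2 cycles on 83: each ℓ→(−1)^(ℓ−1), product (−1)^81 = -1.
Check: (22/83) = -1 by Zolotarev.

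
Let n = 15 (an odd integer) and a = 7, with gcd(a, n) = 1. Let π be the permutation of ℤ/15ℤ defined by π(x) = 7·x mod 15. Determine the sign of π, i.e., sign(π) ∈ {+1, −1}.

-1

Trace 1: π^k(1) = [1, 7, 4, 13] for k=0..3.
The orbit structure of x ↦ 7x mod 15: 6 orbits of sizes [4, 4, 4, 1, 1, 1].
With 6 cycles on 15 points, sign = (−1)^{15−6} = -1.
Zolotarev: (7|15) = -1, matching the cycle-count sign.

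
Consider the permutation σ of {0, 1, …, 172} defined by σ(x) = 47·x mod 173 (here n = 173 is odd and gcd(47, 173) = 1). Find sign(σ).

+1

Orbit of 139 under x↦47x: [139, 132, 149, 83, 95, 140, 6]… (length divides ord_173(47)).
Cycle lengths of π_47 on ℤ/173ℤ: [43, 43, 43, 43, 1]; 5 cycles in total.
With 5 cycles on 173 points, sign = (−1)^{173−5} = +1.
Via Zolotarev, sign(π_{47}) = (47|173) = +1.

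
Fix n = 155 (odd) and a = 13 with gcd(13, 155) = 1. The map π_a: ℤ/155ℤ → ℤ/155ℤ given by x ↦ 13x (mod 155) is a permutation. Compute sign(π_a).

Orbit of 88 under x↦13x: [88, 59, 147, 51, 43, 94, 137]… (length divides ord_155(13)).
The orbit structure of x ↦ 13x mod 155: 5 orbits of sizes [60, 60, 30, 4, 1].
n − c = 155 − 5 = 150; sign = (−1)^150 = +1.

+1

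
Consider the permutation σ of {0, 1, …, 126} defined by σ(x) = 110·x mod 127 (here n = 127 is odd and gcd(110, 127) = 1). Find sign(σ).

-1

Trace 41: π^k(41) = [41, 65, 38, 116, 60, 123, 68] for k=0..6.
The orbit structure of x ↦ 110x mod 127: 2 orbits of sizes [126, 1].
127 − 2 = 125 transpositions; sign(π) = (−1)^125 = -1.
(110|127)_J = -1 (Zolotarev's lemma cross-check).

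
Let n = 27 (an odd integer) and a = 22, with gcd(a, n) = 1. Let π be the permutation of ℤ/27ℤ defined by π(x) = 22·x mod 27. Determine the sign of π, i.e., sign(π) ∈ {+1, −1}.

Orbit of 22 under x↦22x: [22, 25, 10, 4, 7, 19, 13]… (length divides ord_27(22)).
Decompose π into cycles: lengths [9, 9, 3, 3, 1, 1, 1] (7 cycles, including the fixed point 0).
7 cycles on 27: each ℓ→(−1)^(ℓ−1), product (−1)^20 = +1.

+1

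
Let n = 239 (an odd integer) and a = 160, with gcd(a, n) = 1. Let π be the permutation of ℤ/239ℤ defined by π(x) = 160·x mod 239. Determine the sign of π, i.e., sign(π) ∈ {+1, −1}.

Orbit of 218 under x↦160x: [218, 225, 150, 100, 226, 71, 127]… (length divides ord_239(160)).
Cycle lengths of π_160 on ℤ/239ℤ: [119, 119, 1]; 3 cycles in total.
With 3 cycles on 239 points, sign = (−1)^{239−3} = +1.
The Jacobi symbol (160|239) = +1 (Zolotarev) agrees.

+1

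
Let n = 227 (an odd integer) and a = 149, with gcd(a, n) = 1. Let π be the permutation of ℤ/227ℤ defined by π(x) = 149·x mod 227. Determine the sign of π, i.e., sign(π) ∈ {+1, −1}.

-1

Orbit of 64 under x↦149x: [64, 2, 71, 137, 210, 191, 84]… (length divides ord_227(149)).
The orbit structure of x ↦ 149x mod 227: 2 orbits of sizes [226, 1].
With 2 cycles on 227 points, sign = (−1)^{227−2} = -1.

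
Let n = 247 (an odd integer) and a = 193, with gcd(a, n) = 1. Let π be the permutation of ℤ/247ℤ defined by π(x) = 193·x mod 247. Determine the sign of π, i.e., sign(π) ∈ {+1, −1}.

+1

Orbit of 110 under x↦193x: [110, 235, 154, 82, 18, 16, 124]… (length divides ord_247(193)).
9 cycles of lengths [36, 36, 36, 36, 36, 36, 18, 12, 1].
247 − 9 = 238 transpositions; sign(π) = (−1)^238 = +1.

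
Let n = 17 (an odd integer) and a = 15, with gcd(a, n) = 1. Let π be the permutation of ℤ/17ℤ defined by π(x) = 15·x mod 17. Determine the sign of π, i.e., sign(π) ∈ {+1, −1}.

Start at x=8: 8 → 1 → 15 → 4 → 9 → 16 → 2 → … (one orbit).
Cycle lengths of π_15 on ℤ/17ℤ: [8, 8, 1]; 3 cycles in total.
With 3 cycles on 17 points, sign = (−1)^{17−3} = +1.
Zolotarev: (15|17) = +1, matching the cycle-count sign.

+1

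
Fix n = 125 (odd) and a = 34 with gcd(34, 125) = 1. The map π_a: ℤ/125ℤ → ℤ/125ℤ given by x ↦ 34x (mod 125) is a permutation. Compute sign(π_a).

Orbit of 86 under x↦34x: [86, 49, 41, 19, 21, 89, 26]… (length divides ord_125(34)).
The orbit structure of x ↦ 34x mod 125: 7 orbits of sizes [50, 50, 10, 10, 2, 2, 1].
n − c = 125 − 7 = 118; sign = (−1)^118 = +1.

+1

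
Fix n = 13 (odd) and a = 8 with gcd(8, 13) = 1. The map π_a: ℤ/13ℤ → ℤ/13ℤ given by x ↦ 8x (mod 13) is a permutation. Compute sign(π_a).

Trace 5: π^k(5) = [5, 1, 8, 12] for k=0..3.
Cycle type of π: 4×3 + 1; total 4 cycles.
n − c = 13 − 4 = 9; sign = (−1)^9 = -1.
Check: (8/13) = -1 by Zolotarev.

-1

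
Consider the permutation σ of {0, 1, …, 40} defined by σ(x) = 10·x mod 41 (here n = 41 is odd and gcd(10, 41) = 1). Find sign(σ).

+1

Start at x=18: 18 → 16 → 37 → 1 → 10 → 18 (one orbit).
Cycle type of π: 5×8 + 1; total 9 cycles.
n − c = 41 − 9 = 32; sign = (−1)^32 = +1.
(10|41)_J = +1 (Zolotarev's lemma cross-check).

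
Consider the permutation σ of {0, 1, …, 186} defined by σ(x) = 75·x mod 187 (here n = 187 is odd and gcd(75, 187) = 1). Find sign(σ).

-1

Trace 144: π^k(144) = [144, 141, 103, 58, 49, 122, 174] for k=0..6.
Decompose π into cycles: lengths [80, 80, 16, 5, 5, 1] (6 cycles, including the fixed point 0).
sign(π) = (−1)^{n − #cycles} = (−1)^{187−6} = (−1)^181 = -1.
(75|187)_J = -1 (Zolotarev's lemma cross-check).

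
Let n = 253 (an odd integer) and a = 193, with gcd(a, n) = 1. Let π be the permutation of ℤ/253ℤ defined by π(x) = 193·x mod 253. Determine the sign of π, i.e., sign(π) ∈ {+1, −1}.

-1

Start at x=96: 96 → 59 → 2 → 133 → 116 → 124 → 150 → … (one orbit).
The orbit structure of x ↦ 193x mod 253: 6 orbits of sizes [110, 110, 11, 11, 10, 1].
n − c = 253 − 6 = 247; sign = (−1)^247 = -1.
Via Zolotarev, sign(π_{193}) = (193|253) = -1.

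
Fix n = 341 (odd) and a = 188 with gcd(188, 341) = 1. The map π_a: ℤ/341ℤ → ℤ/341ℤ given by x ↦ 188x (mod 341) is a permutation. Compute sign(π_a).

Orbit of 78 under x↦188x: [78, 1, 188, 221, 287]… (length divides ord_341(188)).
Cycle type of π: 5×66 + 1×11; total 77 cycles.
sign(π) = (−1)^{n − #cycles} = (−1)^{341−77} = (−1)^264 = +1.

+1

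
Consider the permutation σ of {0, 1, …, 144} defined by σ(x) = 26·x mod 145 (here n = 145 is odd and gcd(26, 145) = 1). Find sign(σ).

-1

Start at x=111: 111 → 131 → 71 → 106 → 1 → 26 → 96 → … (one orbit).
10 cycles of lengths [28, 28, 28, 28, 28, 1, 1, 1, 1, 1].
sign(π) = (−1)^{n − #cycles} = (−1)^{145−10} = (−1)^135 = -1.
The Jacobi symbol (26|145) = -1 (Zolotarev) agrees.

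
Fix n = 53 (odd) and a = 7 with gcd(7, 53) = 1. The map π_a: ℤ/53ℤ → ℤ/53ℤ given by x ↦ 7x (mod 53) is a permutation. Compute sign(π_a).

Start at x=25: 25 → 16 → 6 → 42 → 29 → 44 → 43 → … (one orbit).
3 cycles of lengths [26, 26, 1].
3 cycles on 53: each ℓ→(−1)^(ℓ−1), product (−1)^50 = +1.

+1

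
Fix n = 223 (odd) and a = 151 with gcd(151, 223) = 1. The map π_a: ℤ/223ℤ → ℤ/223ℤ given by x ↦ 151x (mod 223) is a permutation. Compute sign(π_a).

Trace 180: π^k(180) = [180, 197, 88, 131, 157, 69, 161] for k=0..6.
π_151 has 2 disjoint cycles with lengths [222, 1] on {0,…,222}.
Σ(ℓ_i−1) = 223−2 = 221; sign = (−1)^221 = -1.
Via Zolotarev, sign(π_{151}) = (151|223) = -1.

-1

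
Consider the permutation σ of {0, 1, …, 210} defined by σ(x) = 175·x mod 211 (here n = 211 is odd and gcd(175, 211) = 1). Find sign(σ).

-1

Trace 17: π^k(17) = [17, 21, 88, 208, 108, 121, 75] for k=0..6.
π_175 has 2 disjoint cycles with lengths [210, 1] on {0,…,210}.
2 cycles on 211: each ℓ→(−1)^(ℓ−1), product (−1)^209 = -1.
Via Zolotarev, sign(π_{175}) = (175|211) = -1.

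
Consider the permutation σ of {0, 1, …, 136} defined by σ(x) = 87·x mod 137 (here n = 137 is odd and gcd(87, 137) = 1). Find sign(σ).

+1

Start at x=50: 50 → 103 → 56 → 77 → 123 → 15 → 72 → … (one orbit).
Cycle type of π: 34×4 + 1; total 5 cycles.
sign(π) = (−1)^{n − #cycles} = (−1)^{137−5} = (−1)^132 = +1.
(87|137)_J = +1 (Zolotarev's lemma cross-check).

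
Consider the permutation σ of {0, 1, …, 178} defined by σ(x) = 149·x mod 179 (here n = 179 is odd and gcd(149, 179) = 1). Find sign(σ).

Orbit of 153 under x↦149x: [153, 64, 49, 141, 66, 168, 151]… (length divides ord_179(149)).
Decompose π into cycles: lengths [89, 89, 1] (3 cycles, including the fixed point 0).
With 3 cycles on 179 points, sign = (−1)^{179−3} = +1.
The Jacobi symbol (149|179) = +1 (Zolotarev) agrees.

+1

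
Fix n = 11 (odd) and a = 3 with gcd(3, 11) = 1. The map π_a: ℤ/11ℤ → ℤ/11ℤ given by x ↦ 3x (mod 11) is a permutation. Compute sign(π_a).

Orbit of 3 under x↦3x: [3, 9, 5, 4, 1]… (length divides ord_11(3)).
Cycle lengths of π_3 on ℤ/11ℤ: [5, 5, 1]; 3 cycles in total.
11 − 3 = 8 transpositions; sign(π) = (−1)^8 = +1.
The Jacobi symbol (3|11) = +1 (Zolotarev) agrees.

+1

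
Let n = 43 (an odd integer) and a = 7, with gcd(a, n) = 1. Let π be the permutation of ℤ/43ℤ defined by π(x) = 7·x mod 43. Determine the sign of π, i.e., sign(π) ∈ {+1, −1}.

-1

Start at x=1: 1 → 7 → 6 → 42 → 36 → 37 → 1 (one orbit).
π_7 has 8 disjoint cycles with lengths [6, 6, 6, 6, 6, 6, 6, 1] on {0,…,42}.
8 cycles on 43: each ℓ→(−1)^(ℓ−1), product (−1)^35 = -1.
Via Zolotarev, sign(π_{7}) = (7|43) = -1.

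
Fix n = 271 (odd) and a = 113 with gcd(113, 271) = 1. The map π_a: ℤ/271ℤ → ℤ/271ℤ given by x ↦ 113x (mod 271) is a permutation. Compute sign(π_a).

Start at x=102: 102 → 144 → 12 → 1 → 113 → 32 → 93 → … (one orbit).
Decompose π into cycles: lengths [54, 54, 54, 54, 54, 1] (6 cycles, including the fixed point 0).
n − c = 271 − 6 = 265; sign = (−1)^265 = -1.

-1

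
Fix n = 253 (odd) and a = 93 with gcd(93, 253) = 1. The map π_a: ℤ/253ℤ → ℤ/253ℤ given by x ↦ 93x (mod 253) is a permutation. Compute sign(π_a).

+1

Orbit of 70 under x↦93x: [70, 185, 1, 93, 47]… (length divides ord_253(93)).
Cycle lengths of π_93 on ℤ/253ℤ: [5, 5, 5, 5, 5, 5, 5, 5, 5, 5, 5, 5, 5, 5, 5, 5, 5, 5, 5, 5, 5, 5, 5, 5, 5, 5, 5, 5, 5, 5, 5, 5, 5, 5, 5, 5, 5, 5, 5, 5, 5, 5, 5, 5, 5, 5, 1, 1, 1, 1, 1, 1, 1, 1, 1, 1, 1, 1, 1, 1, 1, 1, 1, 1, 1, 1, 1, 1, 1]; 69 cycles in total.
sign(π) = (−1)^{n − #cycles} = (−1)^{253−69} = (−1)^184 = +1.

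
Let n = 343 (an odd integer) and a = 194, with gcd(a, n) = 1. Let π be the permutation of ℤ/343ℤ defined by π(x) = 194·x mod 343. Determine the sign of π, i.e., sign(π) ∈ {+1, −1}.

Orbit of 6 under x↦194x: [6, 135, 122, 1, 194, 249, 286]… (length divides ord_343(194)).
4 cycles of lengths [294, 42, 6, 1].
n − c = 343 − 4 = 339; sign = (−1)^339 = -1.

-1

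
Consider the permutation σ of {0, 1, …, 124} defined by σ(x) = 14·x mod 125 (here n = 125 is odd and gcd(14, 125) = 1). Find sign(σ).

Trace 121: π^k(121) = [121, 69, 91, 24, 86, 79, 106] for k=0..6.
Decompose π into cycles: lengths [50, 50, 10, 10, 2, 2, 1] (7 cycles, including the fixed point 0).
n − c = 125 − 7 = 118; sign = (−1)^118 = +1.

+1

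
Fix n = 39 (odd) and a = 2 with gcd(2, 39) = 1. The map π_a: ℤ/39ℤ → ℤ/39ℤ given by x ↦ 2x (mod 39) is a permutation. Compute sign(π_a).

Trace 32: π^k(32) = [32, 25, 11, 22, 5, 10, 20] for k=0..6.
Cycle lengths of π_2 on ℤ/39ℤ: [12, 12, 12, 2, 1]; 5 cycles in total.
sign(π) = (−1)^{n − #cycles} = (−1)^{39−5} = (−1)^34 = +1.

+1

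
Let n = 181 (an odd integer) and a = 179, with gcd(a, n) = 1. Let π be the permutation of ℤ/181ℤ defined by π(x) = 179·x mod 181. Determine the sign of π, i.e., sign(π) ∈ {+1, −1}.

Trace 146: π^k(146) = [146, 70, 41, 99, 164, 34, 113] for k=0..6.
2 cycles of lengths [180, 1].
With 2 cycles on 181 points, sign = (−1)^{181−2} = -1.
(179|181)_J = -1 (Zolotarev's lemma cross-check).

-1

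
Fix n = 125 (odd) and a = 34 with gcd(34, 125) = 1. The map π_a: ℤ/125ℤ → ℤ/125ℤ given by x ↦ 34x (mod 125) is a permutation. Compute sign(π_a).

Orbit of 56 under x↦34x: [56, 29, 111, 24, 66, 119, 46]… (length divides ord_125(34)).
Decompose π into cycles: lengths [50, 50, 10, 10, 2, 2, 1] (7 cycles, including the fixed point 0).
With 7 cycles on 125 points, sign = (−1)^{125−7} = +1.

+1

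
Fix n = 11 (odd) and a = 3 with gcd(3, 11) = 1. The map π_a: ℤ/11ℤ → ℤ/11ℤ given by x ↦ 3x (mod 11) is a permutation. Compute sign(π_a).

Start at x=3: 3 → 9 → 5 → 4 → 1 → 3 (one orbit).
Decompose π into cycles: lengths [5, 5, 1] (3 cycles, including the fixed point 0).
3 cycles on 11: each ℓ→(−1)^(ℓ−1), product (−1)^8 = +1.
The Jacobi symbol (3|11) = +1 (Zolotarev) agrees.

+1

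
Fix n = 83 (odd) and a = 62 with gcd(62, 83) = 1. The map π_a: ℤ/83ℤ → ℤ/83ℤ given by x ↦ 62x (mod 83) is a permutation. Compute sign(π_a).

Orbit of 13 under x↦62x: [13, 59, 6, 40, 73, 44, 72]… (length divides ord_83(62)).
π_62 has 2 disjoint cycles with lengths [82, 1] on {0,…,82}.
2 cycles on 83: each ℓ→(−1)^(ℓ−1), product (−1)^81 = -1.
Via Zolotarev, sign(π_{62}) = (62|83) = -1.

-1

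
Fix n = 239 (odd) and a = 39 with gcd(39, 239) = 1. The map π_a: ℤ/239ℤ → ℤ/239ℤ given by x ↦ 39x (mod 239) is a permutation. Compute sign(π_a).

Start at x=37: 37 → 9 → 112 → 66 → 184 → 6 → 234 → … (one orbit).
Cycle lengths of π_39 on ℤ/239ℤ: [238, 1]; 2 cycles in total.
sign(π) = (−1)^{n − #cycles} = (−1)^{239−2} = (−1)^237 = -1.
Via Zolotarev, sign(π_{39}) = (39|239) = -1.

-1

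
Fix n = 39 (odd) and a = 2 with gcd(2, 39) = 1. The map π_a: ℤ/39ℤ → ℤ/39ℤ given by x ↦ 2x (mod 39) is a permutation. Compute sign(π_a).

+1

Trace 25: π^k(25) = [25, 11, 22, 5, 10, 20, 1] for k=0..6.
The orbit structure of x ↦ 2x mod 39: 5 orbits of sizes [12, 12, 12, 2, 1].
5 cycles on 39: each ℓ→(−1)^(ℓ−1), product (−1)^34 = +1.
Zolotarev: (2|39) = +1, matching the cycle-count sign.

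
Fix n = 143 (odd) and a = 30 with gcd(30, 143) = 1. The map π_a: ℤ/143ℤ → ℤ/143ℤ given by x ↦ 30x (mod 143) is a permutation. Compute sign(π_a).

-1

Start at x=9: 9 → 127 → 92 → 43 → 3 → 90 → 126 → … (one orbit).
Cycle type of π: 30×4 + 10 + 6×2 + 1; total 8 cycles.
Σ(ℓ_i−1) = 143−8 = 135; sign = (−1)^135 = -1.
(30|143)_J = -1 (Zolotarev's lemma cross-check).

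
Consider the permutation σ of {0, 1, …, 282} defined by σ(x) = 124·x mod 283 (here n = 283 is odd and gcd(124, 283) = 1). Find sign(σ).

-1

Start at x=90: 90 → 123 → 253 → 242 → 10 → 108 → 91 → … (one orbit).
2 cycles of lengths [282, 1].
sign(π) = (−1)^{n − #cycles} = (−1)^{283−2} = (−1)^281 = -1.
Check: (124/283) = -1 by Zolotarev.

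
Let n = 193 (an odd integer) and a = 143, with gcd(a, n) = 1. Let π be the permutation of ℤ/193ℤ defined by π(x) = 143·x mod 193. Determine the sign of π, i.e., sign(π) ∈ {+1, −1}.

Trace 150: π^k(150) = [150, 27, 1, 143, 184, 64, 81] for k=0..6.
The orbit structure of x ↦ 143x mod 193: 13 orbits of sizes [16, 16, 16, 16, 16, 16, 16, 16, 16, 16, 16, 16, 1].
sign(π) = (−1)^{n − #cycles} = (−1)^{193−13} = (−1)^180 = +1.

+1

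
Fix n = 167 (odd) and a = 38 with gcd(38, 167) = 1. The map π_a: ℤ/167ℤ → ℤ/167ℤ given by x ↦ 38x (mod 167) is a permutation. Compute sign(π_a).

Trace 36: π^k(36) = [36, 32, 47, 116, 66, 3, 114] for k=0..6.
Cycle lengths of π_38 on ℤ/167ℤ: [83, 83, 1]; 3 cycles in total.
Σ(ℓ_i−1) = 167−3 = 164; sign = (−1)^164 = +1.
Check: (38/167) = +1 by Zolotarev.

+1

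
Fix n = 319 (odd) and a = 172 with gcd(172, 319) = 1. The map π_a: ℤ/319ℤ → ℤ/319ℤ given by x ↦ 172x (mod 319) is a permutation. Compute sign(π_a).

Start at x=91: 91 → 21 → 103 → 171 → 64 → 162 → 111 → … (one orbit).
Cycle type of π: 140×2 + 28 + 10 + 1; total 5 cycles.
Σ(ℓ_i−1) = 319−5 = 314; sign = (−1)^314 = +1.

+1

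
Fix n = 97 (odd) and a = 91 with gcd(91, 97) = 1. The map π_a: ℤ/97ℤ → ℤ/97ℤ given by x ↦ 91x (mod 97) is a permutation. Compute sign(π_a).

Start at x=6: 6 → 61 → 22 → 62 → 16 → 1 → 91 → … (one orbit).
π_91 has 9 disjoint cycles with lengths [12, 12, 12, 12, 12, 12, 12, 12, 1] on {0,…,96}.
n − c = 97 − 9 = 88; sign = (−1)^88 = +1.

+1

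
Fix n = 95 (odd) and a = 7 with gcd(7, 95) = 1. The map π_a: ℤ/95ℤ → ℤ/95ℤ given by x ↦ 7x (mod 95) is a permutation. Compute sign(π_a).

Trace 39: π^k(39) = [39, 83, 11, 77, 64, 68, 1] for k=0..6.
Decompose π into cycles: lengths [12, 12, 12, 12, 12, 12, 4, 3, 3, 3, 3, 3, 3, 1] (14 cycles, including the fixed point 0).
n − c = 95 − 14 = 81; sign = (−1)^81 = -1.
Check: (7/95) = -1 by Zolotarev.

-1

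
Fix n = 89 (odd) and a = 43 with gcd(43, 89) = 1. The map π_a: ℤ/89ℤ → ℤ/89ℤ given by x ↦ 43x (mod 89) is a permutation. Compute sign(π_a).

-1

Trace 87: π^k(87) = [87, 3, 40, 29, 1, 43, 69] for k=0..6.
Cycle type of π: 88 + 1; total 2 cycles.
sign(π) = (−1)^{n − #cycles} = (−1)^{89−2} = (−1)^87 = -1.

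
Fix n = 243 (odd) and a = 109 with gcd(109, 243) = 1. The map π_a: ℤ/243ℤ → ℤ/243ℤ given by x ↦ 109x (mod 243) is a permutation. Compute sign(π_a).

Orbit of 28 under x↦109x: [28, 136, 1, 109, 217, 82, 190]… (length divides ord_243(109)).
Decompose π into cycles: lengths [9, 9, 9, 9, 9, 9, 9, 9, 9, 9, 9, 9, 9, 9, 9, 9, 9, 9, 3, 3, 3, 3, 3, 3, 3, 3, 3, 3, 3, 3, 3, 3, 3, 3, 3, 3, 1, 1, 1, 1, 1, 1, 1, 1, 1, 1, 1, 1, 1, 1, 1, 1, 1, 1, 1, 1, 1, 1, 1, 1, 1, 1, 1] (63 cycles, including the fixed point 0).
243 − 63 = 180 transpositions; sign(π) = (−1)^180 = +1.
(109|243)_J = +1 (Zolotarev's lemma cross-check).

+1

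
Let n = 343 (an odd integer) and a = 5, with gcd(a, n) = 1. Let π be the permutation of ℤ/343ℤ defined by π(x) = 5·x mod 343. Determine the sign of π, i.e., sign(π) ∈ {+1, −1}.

Trace 228: π^k(228) = [228, 111, 212, 31, 155, 89, 102] for k=0..6.
4 cycles of lengths [294, 42, 6, 1].
4 cycles on 343: each ℓ→(−1)^(ℓ−1), product (−1)^339 = -1.
The Jacobi symbol (5|343) = -1 (Zolotarev) agrees.

-1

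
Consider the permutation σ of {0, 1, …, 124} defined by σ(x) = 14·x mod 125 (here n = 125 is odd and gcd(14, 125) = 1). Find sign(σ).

+1

Orbit of 59 under x↦14x: [59, 76, 64, 21, 44, 116, 124]… (length divides ord_125(14)).
Cycle lengths of π_14 on ℤ/125ℤ: [50, 50, 10, 10, 2, 2, 1]; 7 cycles in total.
Σ(ℓ_i−1) = 125−7 = 118; sign = (−1)^118 = +1.
The Jacobi symbol (14|125) = +1 (Zolotarev) agrees.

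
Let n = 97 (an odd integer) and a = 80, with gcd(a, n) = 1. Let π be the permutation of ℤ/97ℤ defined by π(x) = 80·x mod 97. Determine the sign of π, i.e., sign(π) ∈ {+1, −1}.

-1

Trace 88: π^k(88) = [88, 56, 18, 82, 61, 30, 72] for k=0..6.
2 cycles of lengths [96, 1].
n − c = 97 − 2 = 95; sign = (−1)^95 = -1.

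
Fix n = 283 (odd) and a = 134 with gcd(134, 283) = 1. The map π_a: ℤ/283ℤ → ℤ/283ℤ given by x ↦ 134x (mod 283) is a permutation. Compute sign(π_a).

Trace 71: π^k(71) = [71, 175, 244, 151, 141, 216, 78] for k=0..6.
The orbit structure of x ↦ 134x mod 283: 7 orbits of sizes [47, 47, 47, 47, 47, 47, 1].
sign(π) = (−1)^{n − #cycles} = (−1)^{283−7} = (−1)^276 = +1.

+1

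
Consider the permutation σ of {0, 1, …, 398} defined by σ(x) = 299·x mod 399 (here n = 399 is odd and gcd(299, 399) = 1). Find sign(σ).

Start at x=226: 226 → 143 → 64 → 383 → 4 → 398 → 100 → … (one orbit).
π_299 has 26 disjoint cycles with lengths [18, 18, 18, 18, 18, 18, 18, 18, 18, 18, 18, 18, 18, 18, 18, 18, 18, 18, 18, 18, 18, 6, 6, 6, 2, 1] on {0,…,398}.
n − c = 399 − 26 = 373; sign = (−1)^373 = -1.

-1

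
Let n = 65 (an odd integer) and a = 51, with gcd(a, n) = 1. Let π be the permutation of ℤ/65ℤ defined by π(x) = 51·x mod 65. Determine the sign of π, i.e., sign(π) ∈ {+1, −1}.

Orbit of 1 under x↦51x: [1, 51]… (length divides ord_65(51)).
35 cycles of lengths [2, 2, 2, 2, 2, 2, 2, 2, 2, 2, 2, 2, 2, 2, 2, 2, 2, 2, 2, 2, 2, 2, 2, 2, 2, 2, 2, 2, 2, 2, 1, 1, 1, 1, 1].
65 − 35 = 30 transpositions; sign(π) = (−1)^30 = +1.
(51|65)_J = +1 (Zolotarev's lemma cross-check).

+1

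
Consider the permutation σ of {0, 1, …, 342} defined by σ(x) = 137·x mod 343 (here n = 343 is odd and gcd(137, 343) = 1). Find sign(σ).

Start at x=163: 163 → 36 → 130 → 317 → 211 → 95 → 324 → … (one orbit).
π_137 has 7 disjoint cycles with lengths [147, 147, 21, 21, 3, 3, 1] on {0,…,342}.
7 cycles on 343: each ℓ→(−1)^(ℓ−1), product (−1)^336 = +1.

+1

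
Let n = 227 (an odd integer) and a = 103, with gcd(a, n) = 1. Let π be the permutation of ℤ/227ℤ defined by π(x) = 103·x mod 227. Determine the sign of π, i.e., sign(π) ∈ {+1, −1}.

Start at x=75: 75 → 7 → 40 → 34 → 97 → 3 → 82 → … (one orbit).
π_103 has 3 disjoint cycles with lengths [113, 113, 1] on {0,…,226}.
3 cycles on 227: each ℓ→(−1)^(ℓ−1), product (−1)^224 = +1.

+1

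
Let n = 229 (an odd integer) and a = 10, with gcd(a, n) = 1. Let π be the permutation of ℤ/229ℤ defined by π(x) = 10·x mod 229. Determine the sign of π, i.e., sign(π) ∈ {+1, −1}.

-1

Start at x=48: 48 → 22 → 220 → 139 → 16 → 160 → 226 → … (one orbit).
The orbit structure of x ↦ 10x mod 229: 2 orbits of sizes [228, 1].
229 − 2 = 227 transpositions; sign(π) = (−1)^227 = -1.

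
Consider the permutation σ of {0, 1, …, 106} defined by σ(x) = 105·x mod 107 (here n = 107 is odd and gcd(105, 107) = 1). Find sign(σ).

+1

Trace 13: π^k(13) = [13, 81, 52, 3, 101, 12, 83] for k=0..6.
The orbit structure of x ↦ 105x mod 107: 3 orbits of sizes [53, 53, 1].
n − c = 107 − 3 = 104; sign = (−1)^104 = +1.
Check: (105/107) = +1 by Zolotarev.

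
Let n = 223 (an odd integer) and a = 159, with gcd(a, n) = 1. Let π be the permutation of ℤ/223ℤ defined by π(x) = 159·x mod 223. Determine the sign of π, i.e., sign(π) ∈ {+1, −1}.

-1

Start at x=209: 209 → 4 → 190 → 105 → 193 → 136 → 216 → … (one orbit).
Cycle lengths of π_159 on ℤ/223ℤ: [74, 74, 74, 1]; 4 cycles in total.
223 − 4 = 219 transpositions; sign(π) = (−1)^219 = -1.
Check: (159/223) = -1 by Zolotarev.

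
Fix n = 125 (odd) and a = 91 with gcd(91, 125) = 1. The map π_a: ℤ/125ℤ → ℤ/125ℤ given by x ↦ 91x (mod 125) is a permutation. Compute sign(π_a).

Trace 71: π^k(71) = [71, 86, 76, 41, 106, 21, 36] for k=0..6.
Cycle lengths of π_91 on ℤ/125ℤ: [25, 25, 25, 25, 5, 5, 5, 5, 1, 1, 1, 1, 1]; 13 cycles in total.
13 cycles on 125: each ℓ→(−1)^(ℓ−1), product (−1)^112 = +1.

+1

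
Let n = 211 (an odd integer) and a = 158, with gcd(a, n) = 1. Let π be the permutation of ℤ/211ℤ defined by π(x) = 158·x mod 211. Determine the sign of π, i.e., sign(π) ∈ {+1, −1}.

-1

Trace 53: π^k(53) = [53, 145, 122, 75, 34, 97, 134] for k=0..6.
2 cycles of lengths [210, 1].
n − c = 211 − 2 = 209; sign = (−1)^209 = -1.
Via Zolotarev, sign(π_{158}) = (158|211) = -1.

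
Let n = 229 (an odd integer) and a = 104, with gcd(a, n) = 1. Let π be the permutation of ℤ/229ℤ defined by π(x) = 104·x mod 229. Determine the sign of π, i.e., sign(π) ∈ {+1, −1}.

Orbit of 16 under x↦104x: [16, 61, 161, 27, 60, 57, 203]… (length divides ord_229(104)).
Decompose π into cycles: lengths [19, 19, 19, 19, 19, 19, 19, 19, 19, 19, 19, 19, 1] (13 cycles, including the fixed point 0).
n − c = 229 − 13 = 216; sign = (−1)^216 = +1.

+1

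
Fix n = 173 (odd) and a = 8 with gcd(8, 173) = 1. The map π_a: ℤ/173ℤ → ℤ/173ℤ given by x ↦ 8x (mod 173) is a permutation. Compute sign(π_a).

-1

Start at x=140: 140 → 82 → 137 → 58 → 118 → 79 → 113 → … (one orbit).
Cycle type of π: 172 + 1; total 2 cycles.
2 cycles on 173: each ℓ→(−1)^(ℓ−1), product (−1)^171 = -1.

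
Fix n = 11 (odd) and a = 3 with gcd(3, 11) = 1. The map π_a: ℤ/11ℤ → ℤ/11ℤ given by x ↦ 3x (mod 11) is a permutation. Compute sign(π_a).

Trace 1: π^k(1) = [1, 3, 9, 5, 4] for k=0..4.
The orbit structure of x ↦ 3x mod 11: 3 orbits of sizes [5, 5, 1].
3 cycles on 11: each ℓ→(−1)^(ℓ−1), product (−1)^8 = +1.
(3|11)_J = +1 (Zolotarev's lemma cross-check).

+1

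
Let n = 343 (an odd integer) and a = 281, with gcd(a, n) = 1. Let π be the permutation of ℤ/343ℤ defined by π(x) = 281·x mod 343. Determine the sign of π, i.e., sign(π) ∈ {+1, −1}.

Trace 337: π^k(337) = [337, 29, 260, 1, 281, 71, 57] for k=0..6.
Decompose π into cycles: lengths [49, 49, 49, 49, 49, 49, 7, 7, 7, 7, 7, 7, 1, 1, 1, 1, 1, 1, 1] (19 cycles, including the fixed point 0).
343 − 19 = 324 transpositions; sign(π) = (−1)^324 = +1.
Check: (281/343) = +1 by Zolotarev.

+1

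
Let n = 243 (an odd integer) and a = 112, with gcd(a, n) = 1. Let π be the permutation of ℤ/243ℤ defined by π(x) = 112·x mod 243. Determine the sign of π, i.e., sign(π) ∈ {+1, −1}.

+1

Start at x=73: 73 → 157 → 88 → 136 → 166 → 124 → 37 → … (one orbit).
Decompose π into cycles: lengths [81, 81, 27, 27, 9, 9, 3, 3, 1, 1, 1] (11 cycles, including the fixed point 0).
n − c = 243 − 11 = 232; sign = (−1)^232 = +1.
The Jacobi symbol (112|243) = +1 (Zolotarev) agrees.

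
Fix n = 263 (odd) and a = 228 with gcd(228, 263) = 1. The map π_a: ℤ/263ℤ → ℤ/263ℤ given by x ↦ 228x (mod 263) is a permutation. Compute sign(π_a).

-1

Trace 59: π^k(59) = [59, 39, 213, 172, 29, 37, 20] for k=0..6.
π_228 has 2 disjoint cycles with lengths [262, 1] on {0,…,262}.
2 cycles on 263: each ℓ→(−1)^(ℓ−1), product (−1)^261 = -1.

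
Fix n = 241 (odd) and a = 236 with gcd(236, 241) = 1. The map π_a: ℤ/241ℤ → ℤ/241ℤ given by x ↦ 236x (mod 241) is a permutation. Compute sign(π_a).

+1

Orbit of 211 under x↦236x: [211, 150, 214, 135, 48, 1, 236]… (length divides ord_241(236)).
Cycle type of π: 40×6 + 1; total 7 cycles.
7 cycles on 241: each ℓ→(−1)^(ℓ−1), product (−1)^234 = +1.
Check: (236/241) = +1 by Zolotarev.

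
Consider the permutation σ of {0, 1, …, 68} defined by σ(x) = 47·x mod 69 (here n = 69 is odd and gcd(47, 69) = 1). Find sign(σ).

-1

Orbit of 1 under x↦47x: [1, 47]… (length divides ord_69(47)).
Cycle type of π: 2×23 + 1×23; total 46 cycles.
46 cycles on 69: each ℓ→(−1)^(ℓ−1), product (−1)^23 = -1.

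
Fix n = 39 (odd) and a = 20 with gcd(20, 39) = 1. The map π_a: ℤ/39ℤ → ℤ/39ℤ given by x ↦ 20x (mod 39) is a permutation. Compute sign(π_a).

+1

Start at x=5: 5 → 22 → 11 → 25 → 32 → 16 → 8 → … (one orbit).
π_20 has 5 disjoint cycles with lengths [12, 12, 12, 2, 1] on {0,…,38}.
Σ(ℓ_i−1) = 39−5 = 34; sign = (−1)^34 = +1.
Via Zolotarev, sign(π_{20}) = (20|39) = +1.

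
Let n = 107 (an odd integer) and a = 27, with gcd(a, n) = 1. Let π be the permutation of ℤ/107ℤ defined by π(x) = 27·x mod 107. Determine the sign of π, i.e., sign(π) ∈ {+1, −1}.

Trace 37: π^k(37) = [37, 36, 9, 29, 34, 62, 69] for k=0..6.
Cycle type of π: 53×2 + 1; total 3 cycles.
sign(π) = (−1)^{n − #cycles} = (−1)^{107−3} = (−1)^104 = +1.
Zolotarev: (27|107) = +1, matching the cycle-count sign.

+1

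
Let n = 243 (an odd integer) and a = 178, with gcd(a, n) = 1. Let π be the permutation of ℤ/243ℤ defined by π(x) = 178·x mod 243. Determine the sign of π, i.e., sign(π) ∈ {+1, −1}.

Start at x=208: 208 → 88 → 112 → 10 → 79 → 211 → 136 → … (one orbit).
Cycle type of π: 81×2 + 27×2 + 9×2 + 3×2 + 1×3; total 11 cycles.
Σ(ℓ_i−1) = 243−11 = 232; sign = (−1)^232 = +1.
(178|243)_J = +1 (Zolotarev's lemma cross-check).

+1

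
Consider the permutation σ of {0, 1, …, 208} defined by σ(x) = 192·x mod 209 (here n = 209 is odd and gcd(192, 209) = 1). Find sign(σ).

Start at x=104: 104 → 113 → 169 → 53 → 144 → 60 → 25 → … (one orbit).
Cycle lengths of π_192 on ℤ/209ℤ: [90, 90, 18, 5, 5, 1]; 6 cycles in total.
With 6 cycles on 209 points, sign = (−1)^{209−6} = -1.
Zolotarev: (192|209) = -1, matching the cycle-count sign.

-1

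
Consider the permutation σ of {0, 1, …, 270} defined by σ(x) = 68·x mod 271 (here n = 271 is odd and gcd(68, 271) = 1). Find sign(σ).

Orbit of 179 under x↦68x: [179, 248, 62, 151, 241, 128, 32]… (length divides ord_271(68)).
3 cycles of lengths [135, 135, 1].
Σ(ℓ_i−1) = 271−3 = 268; sign = (−1)^268 = +1.

+1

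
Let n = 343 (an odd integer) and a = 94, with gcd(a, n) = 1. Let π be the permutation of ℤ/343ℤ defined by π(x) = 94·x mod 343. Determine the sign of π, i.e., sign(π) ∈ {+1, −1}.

Trace 234: π^k(234) = [234, 44, 20, 165, 75, 190, 24] for k=0..6.
4 cycles of lengths [294, 42, 6, 1].
Σ(ℓ_i−1) = 343−4 = 339; sign = (−1)^339 = -1.
Check: (94/343) = -1 by Zolotarev.

-1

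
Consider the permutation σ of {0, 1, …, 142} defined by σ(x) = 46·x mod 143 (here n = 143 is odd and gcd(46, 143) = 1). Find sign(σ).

+1

Orbit of 25 under x↦46x: [25, 6, 133, 112, 4, 41, 27]… (length divides ord_143(46)).
Decompose π into cycles: lengths [60, 60, 12, 10, 1] (5 cycles, including the fixed point 0).
sign(π) = (−1)^{n − #cycles} = (−1)^{143−5} = (−1)^138 = +1.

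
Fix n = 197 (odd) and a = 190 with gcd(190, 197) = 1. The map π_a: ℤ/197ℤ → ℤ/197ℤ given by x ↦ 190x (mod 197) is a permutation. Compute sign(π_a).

+1

Trace 23: π^k(23) = [23, 36, 142, 188, 63, 150, 132] for k=0..6.
Cycle type of π: 49×4 + 1; total 5 cycles.
sign(π) = (−1)^{n − #cycles} = (−1)^{197−5} = (−1)^192 = +1.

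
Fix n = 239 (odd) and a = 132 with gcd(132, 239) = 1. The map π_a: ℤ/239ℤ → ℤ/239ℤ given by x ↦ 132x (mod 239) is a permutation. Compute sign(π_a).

Start at x=71: 71 → 51 → 40 → 22 → 36 → 211 → 128 → … (one orbit).
The orbit structure of x ↦ 132x mod 239: 15 orbits of sizes [17, 17, 17, 17, 17, 17, 17, 17, 17, 17, 17, 17, 17, 17, 1].
Σ(ℓ_i−1) = 239−15 = 224; sign = (−1)^224 = +1.
The Jacobi symbol (132|239) = +1 (Zolotarev) agrees.

+1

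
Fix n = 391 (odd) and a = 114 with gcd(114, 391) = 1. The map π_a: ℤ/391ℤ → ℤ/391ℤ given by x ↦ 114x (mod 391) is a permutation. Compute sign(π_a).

Start at x=47: 47 → 275 → 70 → 160 → 254 → 22 → 162 → … (one orbit).
Decompose π into cycles: lengths [16, 16, 16, 16, 16, 16, 16, 16, 16, 16, 16, 16, 16, 16, 16, 16, 16, 16, 16, 16, 16, 16, 16, 2, 2, 2, 2, 2, 2, 2, 2, 2, 2, 2, 1] (35 cycles, including the fixed point 0).
391 − 35 = 356 transpositions; sign(π) = (−1)^356 = +1.
Zolotarev: (114|391) = +1, matching the cycle-count sign.

+1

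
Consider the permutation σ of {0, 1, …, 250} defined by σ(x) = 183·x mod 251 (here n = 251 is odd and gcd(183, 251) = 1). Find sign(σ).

Trace 87: π^k(87) = [87, 108, 186, 153, 138, 154, 70] for k=0..6.
Cycle type of π: 250 + 1; total 2 cycles.
sign(π) = (−1)^{n − #cycles} = (−1)^{251−2} = (−1)^249 = -1.

-1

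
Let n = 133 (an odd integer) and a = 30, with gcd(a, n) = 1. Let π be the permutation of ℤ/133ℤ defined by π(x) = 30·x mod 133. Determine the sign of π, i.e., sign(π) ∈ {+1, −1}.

Orbit of 1 under x↦30x: [1, 30, 102]… (length divides ord_133(30)).
Decompose π into cycles: lengths [3, 3, 3, 3, 3, 3, 3, 3, 3, 3, 3, 3, 3, 3, 3, 3, 3, 3, 3, 3, 3, 3, 3, 3, 3, 3, 3, 3, 3, 3, 3, 3, 3, 3, 3, 3, 3, 3, 3, 3, 3, 3, 3, 3, 1] (45 cycles, including the fixed point 0).
45 cycles on 133: each ℓ→(−1)^(ℓ−1), product (−1)^88 = +1.

+1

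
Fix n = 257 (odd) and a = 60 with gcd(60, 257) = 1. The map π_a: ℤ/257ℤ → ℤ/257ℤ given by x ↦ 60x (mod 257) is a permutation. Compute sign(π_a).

+1

Trace 15: π^k(15) = [15, 129, 30, 1, 60, 2, 120] for k=0..6.
9 cycles of lengths [32, 32, 32, 32, 32, 32, 32, 32, 1].
sign(π) = (−1)^{n − #cycles} = (−1)^{257−9} = (−1)^248 = +1.
(60|257)_J = +1 (Zolotarev's lemma cross-check).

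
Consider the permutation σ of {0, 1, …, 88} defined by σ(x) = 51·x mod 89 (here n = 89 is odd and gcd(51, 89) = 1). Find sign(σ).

Start at x=69: 69 → 48 → 45 → 70 → 10 → 65 → 22 → … (one orbit).
π_51 has 2 disjoint cycles with lengths [88, 1] on {0,…,88}.
Σ(ℓ_i−1) = 89−2 = 87; sign = (−1)^87 = -1.
Check: (51/89) = -1 by Zolotarev.

-1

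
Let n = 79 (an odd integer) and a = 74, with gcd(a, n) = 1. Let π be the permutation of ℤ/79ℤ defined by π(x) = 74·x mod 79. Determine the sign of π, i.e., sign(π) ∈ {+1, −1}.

Trace 55: π^k(55) = [55, 41, 32, 77, 10, 29, 13] for k=0..6.
Decompose π into cycles: lengths [78, 1] (2 cycles, including the fixed point 0).
79 − 2 = 77 transpositions; sign(π) = (−1)^77 = -1.

-1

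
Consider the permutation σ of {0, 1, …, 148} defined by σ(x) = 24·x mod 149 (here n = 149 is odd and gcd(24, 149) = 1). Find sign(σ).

Trace 148: π^k(148) = [148, 125, 20, 33, 47, 85, 103] for k=0..6.
π_24 has 3 disjoint cycles with lengths [74, 74, 1] on {0,…,148}.
sign(π) = (−1)^{n − #cycles} = (−1)^{149−3} = (−1)^146 = +1.

+1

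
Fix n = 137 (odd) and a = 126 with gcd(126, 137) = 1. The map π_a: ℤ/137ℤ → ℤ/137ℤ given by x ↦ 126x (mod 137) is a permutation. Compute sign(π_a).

Start at x=103: 103 → 100 → 133 → 44 → 64 → 118 → 72 → … (one orbit).
Cycle type of π: 68×2 + 1; total 3 cycles.
sign(π) = (−1)^{n − #cycles} = (−1)^{137−3} = (−1)^134 = +1.

+1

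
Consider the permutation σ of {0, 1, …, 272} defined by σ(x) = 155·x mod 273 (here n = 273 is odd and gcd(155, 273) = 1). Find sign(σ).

Start at x=155: 155 → 1 → 155 (one orbit).
Decompose π into cycles: lengths [2, 2, 2, 2, 2, 2, 2, 2, 2, 2, 2, 2, 2, 2, 2, 2, 2, 2, 2, 2, 2, 2, 2, 2, 2, 2, 2, 2, 2, 2, 2, 2, 2, 2, 2, 2, 2, 2, 2, 2, 2, 2, 2, 2, 2, 2, 2, 2, 2, 2, 2, 2, 2, 2, 2, 2, 2, 2, 2, 2, 2, 2, 2, 2, 2, 2, 2, 2, 2, 2, 2, 2, 2, 2, 2, 2, 2, 2, 2, 2, 2, 2, 2, 2, 2, 2, 2, 2, 2, 2, 2, 2, 2, 2, 2, 2, 2, 2, 2, 2, 2, 2, 2, 2, 2, 2, 2, 2, 2, 2, 2, 2, 2, 2, 2, 2, 2, 2, 2, 2, 2, 2, 2, 2, 2, 2, 2, 2, 2, 2, 2, 2, 2, 1, 1, 1, 1, 1, 1, 1] (140 cycles, including the fixed point 0).
n − c = 273 − 140 = 133; sign = (−1)^133 = -1.
Via Zolotarev, sign(π_{155}) = (155|273) = -1.

-1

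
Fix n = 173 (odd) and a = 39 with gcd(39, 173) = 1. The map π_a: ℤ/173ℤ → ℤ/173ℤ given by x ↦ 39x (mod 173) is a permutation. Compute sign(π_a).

Orbit of 18 under x↦39x: [18, 10, 44, 159, 146, 158, 107]… (length divides ord_173(39)).
2 cycles of lengths [172, 1].
n − c = 173 − 2 = 171; sign = (−1)^171 = -1.

-1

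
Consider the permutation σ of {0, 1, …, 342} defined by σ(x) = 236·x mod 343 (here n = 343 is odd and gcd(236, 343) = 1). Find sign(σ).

Orbit of 83 under x↦236x: [83, 37, 157, 8, 173, 11, 195]… (length divides ord_343(236)).
Cycle type of π: 294 + 42 + 6 + 1; total 4 cycles.
sign(π) = (−1)^{n − #cycles} = (−1)^{343−4} = (−1)^339 = -1.
Check: (236/343) = -1 by Zolotarev.

-1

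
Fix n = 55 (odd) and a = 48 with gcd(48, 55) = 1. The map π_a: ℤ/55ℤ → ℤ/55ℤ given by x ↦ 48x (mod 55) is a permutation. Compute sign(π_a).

Start at x=1: 1 → 48 → 49 → 42 → 36 → 23 → 4 → … (one orbit).
6 cycles of lengths [20, 20, 5, 5, 4, 1].
6 cycles on 55: each ℓ→(−1)^(ℓ−1), product (−1)^49 = -1.
(48|55)_J = -1 (Zolotarev's lemma cross-check).

-1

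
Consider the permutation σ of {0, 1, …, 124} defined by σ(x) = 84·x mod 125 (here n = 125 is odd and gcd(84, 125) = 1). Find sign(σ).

Trace 101: π^k(101) = [101, 109, 31, 104, 111, 74, 91] for k=0..6.
Cycle lengths of π_84 on ℤ/125ℤ: [50, 50, 10, 10, 2, 2, 1]; 7 cycles in total.
With 7 cycles on 125 points, sign = (−1)^{125−7} = +1.
Via Zolotarev, sign(π_{84}) = (84|125) = +1.

+1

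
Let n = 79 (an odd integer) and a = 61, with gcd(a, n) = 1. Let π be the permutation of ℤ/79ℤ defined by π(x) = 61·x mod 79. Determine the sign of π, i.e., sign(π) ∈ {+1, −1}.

-1

Orbit of 33 under x↦61x: [33, 38, 27, 67, 58, 62, 69]… (length divides ord_79(61)).
Cycle lengths of π_61 on ℤ/79ℤ: [26, 26, 26, 1]; 4 cycles in total.
4 cycles on 79: each ℓ→(−1)^(ℓ−1), product (−1)^75 = -1.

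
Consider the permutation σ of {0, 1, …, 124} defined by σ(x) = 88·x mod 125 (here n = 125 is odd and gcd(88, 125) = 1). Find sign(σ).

-1

Orbit of 88 under x↦88x: [88, 119, 97, 36, 43, 34, 117]… (length divides ord_125(88)).
Cycle type of π: 100 + 20 + 4 + 1; total 4 cycles.
sign(π) = (−1)^{n − #cycles} = (−1)^{125−4} = (−1)^121 = -1.
Via Zolotarev, sign(π_{88}) = (88|125) = -1.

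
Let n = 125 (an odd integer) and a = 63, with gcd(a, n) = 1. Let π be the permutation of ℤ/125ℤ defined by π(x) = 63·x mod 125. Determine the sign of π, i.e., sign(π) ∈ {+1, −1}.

-1

Start at x=117: 117 → 121 → 123 → 124 → 62 → 31 → 78 → … (one orbit).
Cycle type of π: 100 + 20 + 4 + 1; total 4 cycles.
With 4 cycles on 125 points, sign = (−1)^{125−4} = -1.
Check: (63/125) = -1 by Zolotarev.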